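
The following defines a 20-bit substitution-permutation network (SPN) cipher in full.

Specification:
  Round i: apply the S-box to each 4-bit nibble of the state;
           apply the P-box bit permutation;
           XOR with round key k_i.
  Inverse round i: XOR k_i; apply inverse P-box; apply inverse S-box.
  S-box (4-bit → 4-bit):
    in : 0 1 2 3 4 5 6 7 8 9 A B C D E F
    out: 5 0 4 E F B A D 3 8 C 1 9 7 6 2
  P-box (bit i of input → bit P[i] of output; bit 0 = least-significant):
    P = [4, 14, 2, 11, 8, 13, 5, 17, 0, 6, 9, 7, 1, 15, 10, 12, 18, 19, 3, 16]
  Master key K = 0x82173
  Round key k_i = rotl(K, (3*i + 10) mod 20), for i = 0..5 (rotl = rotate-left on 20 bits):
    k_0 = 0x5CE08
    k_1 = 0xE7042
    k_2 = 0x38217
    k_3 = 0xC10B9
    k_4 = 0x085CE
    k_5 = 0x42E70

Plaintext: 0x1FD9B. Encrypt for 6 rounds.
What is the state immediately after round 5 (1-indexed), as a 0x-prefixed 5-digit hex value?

0x15D76

s_0 = plaintext = 0x1FD9B
s_1 = Round(s_0, k_0) = 0x74C59
s_2 = Round(s_1, k_1) = 0x9CDC9
s_3 = Round(s_2, k_2) = 0x09954
s_4 = Round(s_3, k_3) = 0xA6925
s_5 = Round(s_4, k_4) = 0x15D76
s_6 = Round(s_5, k_5) = 0x6F513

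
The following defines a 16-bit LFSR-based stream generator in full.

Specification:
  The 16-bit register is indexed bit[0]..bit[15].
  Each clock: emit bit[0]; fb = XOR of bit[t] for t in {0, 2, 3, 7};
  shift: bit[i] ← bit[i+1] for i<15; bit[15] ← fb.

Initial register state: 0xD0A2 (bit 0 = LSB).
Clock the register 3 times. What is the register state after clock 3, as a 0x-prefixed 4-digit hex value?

0xFA14

reg_0 = 0xD0A2
clock 1: out=0, reg = 0xE851
clock 2: out=1, reg = 0xF428
clock 3: out=0, reg = 0xFA14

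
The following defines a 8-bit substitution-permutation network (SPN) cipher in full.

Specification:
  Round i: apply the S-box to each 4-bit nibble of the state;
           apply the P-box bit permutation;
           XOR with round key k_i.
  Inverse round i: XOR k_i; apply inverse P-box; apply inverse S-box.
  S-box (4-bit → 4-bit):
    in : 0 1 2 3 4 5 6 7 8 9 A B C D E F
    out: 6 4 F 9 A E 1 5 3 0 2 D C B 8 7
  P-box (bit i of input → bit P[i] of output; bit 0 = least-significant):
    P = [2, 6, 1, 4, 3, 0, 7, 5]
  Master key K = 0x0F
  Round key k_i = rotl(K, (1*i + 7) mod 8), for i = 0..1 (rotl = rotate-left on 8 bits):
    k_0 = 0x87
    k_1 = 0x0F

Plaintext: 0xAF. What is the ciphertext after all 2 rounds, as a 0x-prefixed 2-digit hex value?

s_0 = plaintext = 0xAF
s_1 = Round(s_0, k_0) = 0xC0
s_2 = Round(s_1, k_1) = 0xED

0xED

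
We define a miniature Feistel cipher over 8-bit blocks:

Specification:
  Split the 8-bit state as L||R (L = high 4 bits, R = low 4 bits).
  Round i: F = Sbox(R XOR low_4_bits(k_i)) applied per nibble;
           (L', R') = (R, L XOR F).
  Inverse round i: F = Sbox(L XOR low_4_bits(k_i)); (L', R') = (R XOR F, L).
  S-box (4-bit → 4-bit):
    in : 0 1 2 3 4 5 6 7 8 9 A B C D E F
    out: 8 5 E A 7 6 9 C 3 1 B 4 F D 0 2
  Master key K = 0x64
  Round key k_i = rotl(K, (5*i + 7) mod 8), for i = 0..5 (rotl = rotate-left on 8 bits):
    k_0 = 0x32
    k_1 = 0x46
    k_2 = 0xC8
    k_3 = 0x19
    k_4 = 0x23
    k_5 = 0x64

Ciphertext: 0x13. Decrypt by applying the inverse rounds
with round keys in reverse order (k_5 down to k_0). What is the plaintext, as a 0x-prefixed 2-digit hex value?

s_0 = ciphertext = 0x13
s_1 = InvRound(s_0, k_5) = 0x51
s_2 = InvRound(s_1, k_4) = 0x85
s_3 = InvRound(s_2, k_3) = 0x08
s_4 = InvRound(s_3, k_2) = 0xB0
s_5 = InvRound(s_4, k_1) = 0xDB
s_6 = InvRound(s_5, k_0) = 0x9D

0x9D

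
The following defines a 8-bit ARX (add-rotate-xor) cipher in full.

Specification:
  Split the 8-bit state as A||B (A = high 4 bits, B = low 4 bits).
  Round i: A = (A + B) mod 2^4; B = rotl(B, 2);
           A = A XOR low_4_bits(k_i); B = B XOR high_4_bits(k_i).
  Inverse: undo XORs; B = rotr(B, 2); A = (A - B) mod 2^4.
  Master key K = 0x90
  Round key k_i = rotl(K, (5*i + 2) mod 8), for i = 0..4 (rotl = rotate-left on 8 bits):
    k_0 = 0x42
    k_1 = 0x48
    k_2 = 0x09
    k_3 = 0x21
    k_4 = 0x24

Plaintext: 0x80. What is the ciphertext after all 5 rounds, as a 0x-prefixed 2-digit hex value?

s_0 = plaintext = 0x80
s_1 = Round(s_0, k_0) = 0xA4
s_2 = Round(s_1, k_1) = 0x65
s_3 = Round(s_2, k_2) = 0x25
s_4 = Round(s_3, k_3) = 0x67
s_5 = Round(s_4, k_4) = 0x9F

0x9F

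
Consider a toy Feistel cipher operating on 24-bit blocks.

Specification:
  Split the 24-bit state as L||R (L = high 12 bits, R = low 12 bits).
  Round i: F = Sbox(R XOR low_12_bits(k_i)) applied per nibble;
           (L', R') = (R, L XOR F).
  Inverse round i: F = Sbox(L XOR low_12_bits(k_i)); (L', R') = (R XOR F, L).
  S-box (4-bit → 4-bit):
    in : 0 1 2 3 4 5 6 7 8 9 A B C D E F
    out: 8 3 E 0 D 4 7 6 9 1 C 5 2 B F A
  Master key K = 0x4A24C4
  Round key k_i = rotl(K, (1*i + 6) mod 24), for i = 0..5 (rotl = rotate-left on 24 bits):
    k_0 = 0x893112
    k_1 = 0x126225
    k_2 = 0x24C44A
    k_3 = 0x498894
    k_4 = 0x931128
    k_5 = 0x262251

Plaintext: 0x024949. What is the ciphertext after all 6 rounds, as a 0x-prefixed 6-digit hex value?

s_0 = plaintext = 0x024949
s_1 = Round(s_0, k_0) = 0x949961
s_2 = Round(s_1, k_1) = 0x961C94
s_3 = Round(s_2, k_2) = 0xC940DE
s_4 = Round(s_3, k_3) = 0x0DE548
s_5 = Round(s_4, k_4) = 0x548DA6
s_6 = Round(s_5, k_5) = 0xDA6FEE

0xDA6FEE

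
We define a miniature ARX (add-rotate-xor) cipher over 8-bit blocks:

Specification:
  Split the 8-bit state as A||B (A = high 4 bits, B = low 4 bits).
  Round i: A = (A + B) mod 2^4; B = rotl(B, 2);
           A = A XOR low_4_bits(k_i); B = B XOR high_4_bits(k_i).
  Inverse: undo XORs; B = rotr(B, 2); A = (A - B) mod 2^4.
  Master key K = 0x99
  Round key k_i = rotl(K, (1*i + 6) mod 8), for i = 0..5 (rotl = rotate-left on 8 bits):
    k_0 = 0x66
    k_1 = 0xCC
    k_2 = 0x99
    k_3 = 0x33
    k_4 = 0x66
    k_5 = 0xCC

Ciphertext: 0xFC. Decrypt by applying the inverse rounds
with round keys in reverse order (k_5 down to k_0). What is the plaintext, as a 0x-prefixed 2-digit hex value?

0x19

s_0 = ciphertext = 0xFC
s_1 = InvRound(s_0, k_5) = 0x30
s_2 = InvRound(s_1, k_4) = 0xC9
s_3 = InvRound(s_2, k_3) = 0x5A
s_4 = InvRound(s_3, k_2) = 0x0C
s_5 = InvRound(s_4, k_1) = 0xC0
s_6 = InvRound(s_5, k_0) = 0x19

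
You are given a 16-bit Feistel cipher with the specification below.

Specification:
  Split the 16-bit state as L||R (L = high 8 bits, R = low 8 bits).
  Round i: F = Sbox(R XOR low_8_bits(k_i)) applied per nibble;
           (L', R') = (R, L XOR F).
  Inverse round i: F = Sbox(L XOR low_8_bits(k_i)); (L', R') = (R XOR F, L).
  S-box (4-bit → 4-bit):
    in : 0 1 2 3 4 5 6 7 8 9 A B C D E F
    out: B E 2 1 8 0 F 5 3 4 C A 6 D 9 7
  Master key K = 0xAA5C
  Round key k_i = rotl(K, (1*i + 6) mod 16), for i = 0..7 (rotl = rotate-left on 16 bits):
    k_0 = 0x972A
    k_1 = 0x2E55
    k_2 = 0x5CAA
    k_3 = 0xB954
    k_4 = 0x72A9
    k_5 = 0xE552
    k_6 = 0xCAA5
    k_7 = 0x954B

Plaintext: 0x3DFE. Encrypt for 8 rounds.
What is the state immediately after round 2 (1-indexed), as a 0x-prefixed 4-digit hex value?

s_0 = plaintext = 0x3DFE
s_1 = Round(s_0, k_0) = 0xFEE5
s_2 = Round(s_1, k_1) = 0xE555
s_3 = Round(s_2, k_2) = 0x5592
s_4 = Round(s_3, k_3) = 0x923A
s_5 = Round(s_4, k_4) = 0x3AD3
s_6 = Round(s_5, k_5) = 0xD304
s_7 = Round(s_6, k_6) = 0x041D
s_8 = Round(s_7, k_7) = 0x1D0B

0xE555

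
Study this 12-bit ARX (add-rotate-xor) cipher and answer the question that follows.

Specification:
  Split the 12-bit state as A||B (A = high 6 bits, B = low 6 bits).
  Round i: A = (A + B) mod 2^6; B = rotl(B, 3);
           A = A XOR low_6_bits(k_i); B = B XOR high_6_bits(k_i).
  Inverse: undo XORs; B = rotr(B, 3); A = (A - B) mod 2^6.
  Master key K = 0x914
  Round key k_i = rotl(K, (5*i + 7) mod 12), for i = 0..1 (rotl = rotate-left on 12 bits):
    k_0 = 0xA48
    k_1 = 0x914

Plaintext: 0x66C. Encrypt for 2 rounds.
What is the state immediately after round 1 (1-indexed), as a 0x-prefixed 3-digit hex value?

s_0 = plaintext = 0x66C
s_1 = Round(s_0, k_0) = 0x34C
s_2 = Round(s_1, k_1) = 0x345

0x34C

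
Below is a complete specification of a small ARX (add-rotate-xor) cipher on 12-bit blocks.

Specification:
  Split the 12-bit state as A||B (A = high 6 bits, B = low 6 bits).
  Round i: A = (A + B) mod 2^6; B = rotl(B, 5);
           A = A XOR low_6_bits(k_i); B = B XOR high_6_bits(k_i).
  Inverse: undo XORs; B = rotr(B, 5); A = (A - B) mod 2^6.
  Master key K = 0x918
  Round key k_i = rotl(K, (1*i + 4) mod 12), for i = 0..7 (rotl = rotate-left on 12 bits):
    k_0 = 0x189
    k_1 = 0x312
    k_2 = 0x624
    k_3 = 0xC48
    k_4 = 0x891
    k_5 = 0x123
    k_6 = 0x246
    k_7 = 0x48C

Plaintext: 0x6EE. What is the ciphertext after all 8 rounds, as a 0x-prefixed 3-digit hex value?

s_0 = plaintext = 0x6EE
s_1 = Round(s_0, k_0) = 0x011
s_2 = Round(s_1, k_1) = 0x0E4
s_3 = Round(s_2, k_2) = 0x0CA
s_4 = Round(s_3, k_3) = 0x174
s_5 = Round(s_4, k_4) = 0xA38
s_6 = Round(s_5, k_5) = 0x0D8
s_7 = Round(s_6, k_6) = 0x745
s_8 = Round(s_7, k_7) = 0xBB0

0xBB0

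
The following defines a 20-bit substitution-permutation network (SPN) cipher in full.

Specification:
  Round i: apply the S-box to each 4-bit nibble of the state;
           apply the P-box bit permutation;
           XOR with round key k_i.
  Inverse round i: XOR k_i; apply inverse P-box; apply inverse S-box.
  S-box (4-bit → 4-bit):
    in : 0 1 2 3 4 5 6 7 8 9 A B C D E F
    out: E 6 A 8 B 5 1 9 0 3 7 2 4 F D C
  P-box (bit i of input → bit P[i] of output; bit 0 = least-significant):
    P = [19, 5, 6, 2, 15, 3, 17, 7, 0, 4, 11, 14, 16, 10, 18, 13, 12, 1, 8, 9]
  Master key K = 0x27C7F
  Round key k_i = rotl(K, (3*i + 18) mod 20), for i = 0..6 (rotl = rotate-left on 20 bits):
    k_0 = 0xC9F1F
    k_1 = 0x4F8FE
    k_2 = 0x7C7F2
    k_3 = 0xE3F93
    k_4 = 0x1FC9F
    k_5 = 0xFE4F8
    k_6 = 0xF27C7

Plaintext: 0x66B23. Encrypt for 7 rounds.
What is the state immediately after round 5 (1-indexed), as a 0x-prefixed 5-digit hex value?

s_0 = plaintext = 0x66B23
s_1 = Round(s_0, k_0) = 0xD8F83
s_2 = Round(s_1, k_1) = 0x4A3F8
s_3 = Round(s_2, k_2) = 0x09170
s_4 = Round(s_3, k_3) = 0xFB065
s_5 = Round(s_4, k_4) = 0x933CF
s_6 = Round(s_5, k_5) = 0xD94BE
s_7 = Round(s_6, k_6) = 0x67098

0x933CF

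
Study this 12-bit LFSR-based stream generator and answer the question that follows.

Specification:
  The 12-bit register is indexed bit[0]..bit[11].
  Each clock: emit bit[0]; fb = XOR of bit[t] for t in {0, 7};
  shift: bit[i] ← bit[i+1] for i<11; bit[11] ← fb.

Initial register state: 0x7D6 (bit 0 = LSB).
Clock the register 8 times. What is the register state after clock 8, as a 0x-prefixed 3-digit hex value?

reg_0 = 0x7D6
clock 1: out=0, reg = 0xBEB
clock 2: out=1, reg = 0x5F5
clock 3: out=1, reg = 0x2FA
clock 4: out=0, reg = 0x97D
clock 5: out=1, reg = 0xCBE
clock 6: out=0, reg = 0xE5F
clock 7: out=1, reg = 0xF2F
clock 8: out=1, reg = 0xF97

0xF97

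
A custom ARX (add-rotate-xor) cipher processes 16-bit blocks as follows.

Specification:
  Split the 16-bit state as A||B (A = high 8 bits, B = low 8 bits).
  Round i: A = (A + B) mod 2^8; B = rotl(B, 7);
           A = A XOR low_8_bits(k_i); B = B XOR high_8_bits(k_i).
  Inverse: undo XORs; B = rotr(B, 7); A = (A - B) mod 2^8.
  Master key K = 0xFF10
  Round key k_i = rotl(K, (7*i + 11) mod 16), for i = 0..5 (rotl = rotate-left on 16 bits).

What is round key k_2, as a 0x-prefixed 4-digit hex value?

0x21FE

K = 0xFF10
k_0 = rotl(K, (7*0+11) mod 16) = rotl(K, 11) = 0x87F8
k_1 = rotl(K, (7*1+11) mod 16) = rotl(K, 2) = 0xFC43
k_2 = rotl(K, (7*2+11) mod 16) = rotl(K, 9) = 0x21FE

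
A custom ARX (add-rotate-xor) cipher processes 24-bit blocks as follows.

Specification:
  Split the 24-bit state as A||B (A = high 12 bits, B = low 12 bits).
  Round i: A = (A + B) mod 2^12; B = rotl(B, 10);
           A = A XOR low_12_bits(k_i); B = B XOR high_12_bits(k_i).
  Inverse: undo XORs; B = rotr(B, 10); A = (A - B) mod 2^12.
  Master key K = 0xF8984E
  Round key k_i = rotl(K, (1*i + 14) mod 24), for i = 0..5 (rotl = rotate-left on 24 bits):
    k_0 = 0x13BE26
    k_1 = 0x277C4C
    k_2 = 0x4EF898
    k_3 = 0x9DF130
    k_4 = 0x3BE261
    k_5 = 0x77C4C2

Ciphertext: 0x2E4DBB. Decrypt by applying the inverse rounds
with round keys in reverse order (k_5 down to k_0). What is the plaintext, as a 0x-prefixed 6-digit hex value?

0x8C45F8

s_0 = ciphertext = 0x2E4DBB
s_1 = InvRound(s_0, k_5) = 0xB08B1E
s_2 = InvRound(s_1, k_4) = 0x6E7282
s_3 = InvRound(s_2, k_3) = 0xA61D76
s_4 = InvRound(s_3, k_2) = 0xC93666
s_5 = InvRound(s_4, k_1) = 0x09A045
s_6 = InvRound(s_5, k_0) = 0x8C45F8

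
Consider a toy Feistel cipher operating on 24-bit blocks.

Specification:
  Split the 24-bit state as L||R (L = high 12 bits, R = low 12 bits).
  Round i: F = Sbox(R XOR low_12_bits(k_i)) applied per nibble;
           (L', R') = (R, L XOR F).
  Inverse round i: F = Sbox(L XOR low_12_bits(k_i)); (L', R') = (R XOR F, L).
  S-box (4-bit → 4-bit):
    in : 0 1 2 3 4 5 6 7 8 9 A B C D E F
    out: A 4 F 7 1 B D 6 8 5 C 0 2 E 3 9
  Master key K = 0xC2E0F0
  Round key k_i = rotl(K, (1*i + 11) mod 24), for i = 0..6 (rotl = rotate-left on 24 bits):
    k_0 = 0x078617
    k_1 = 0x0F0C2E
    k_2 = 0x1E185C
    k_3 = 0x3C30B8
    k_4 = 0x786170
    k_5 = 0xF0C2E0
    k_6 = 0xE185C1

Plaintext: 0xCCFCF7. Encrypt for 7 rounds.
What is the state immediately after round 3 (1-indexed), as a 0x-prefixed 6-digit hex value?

0xE17DE5

s_0 = plaintext = 0xCCFCF7
s_1 = Round(s_0, k_0) = 0xCF70F5
s_2 = Round(s_1, k_1) = 0x0F5E17
s_3 = Round(s_2, k_2) = 0xE17DE5
s_4 = Round(s_3, k_3) = 0xDE50A9
s_5 = Round(s_4, k_4) = 0x0A9900
s_6 = Round(s_5, k_5) = 0x900093
s_7 = Round(s_6, k_6) = 0x0932BF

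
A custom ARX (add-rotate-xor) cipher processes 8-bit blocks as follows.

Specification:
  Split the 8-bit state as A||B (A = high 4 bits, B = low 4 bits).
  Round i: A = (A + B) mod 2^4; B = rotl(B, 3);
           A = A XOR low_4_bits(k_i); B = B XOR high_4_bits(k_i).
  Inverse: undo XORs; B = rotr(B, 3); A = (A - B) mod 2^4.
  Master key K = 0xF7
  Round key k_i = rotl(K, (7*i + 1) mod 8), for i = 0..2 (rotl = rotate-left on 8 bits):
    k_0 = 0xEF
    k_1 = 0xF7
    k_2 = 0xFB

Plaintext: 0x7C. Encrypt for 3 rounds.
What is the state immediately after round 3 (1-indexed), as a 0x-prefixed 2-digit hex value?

0x52

s_0 = plaintext = 0x7C
s_1 = Round(s_0, k_0) = 0xC8
s_2 = Round(s_1, k_1) = 0x3B
s_3 = Round(s_2, k_2) = 0x52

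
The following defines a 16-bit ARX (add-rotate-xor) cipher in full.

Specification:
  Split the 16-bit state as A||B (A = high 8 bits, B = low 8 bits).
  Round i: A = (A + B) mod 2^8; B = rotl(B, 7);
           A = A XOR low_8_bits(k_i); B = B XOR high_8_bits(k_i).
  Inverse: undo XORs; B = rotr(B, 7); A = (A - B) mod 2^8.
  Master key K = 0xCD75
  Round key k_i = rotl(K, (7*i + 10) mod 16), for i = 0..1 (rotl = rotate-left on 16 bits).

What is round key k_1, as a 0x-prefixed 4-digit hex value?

K = 0xCD75
k_0 = rotl(K, (7*0+10) mod 16) = rotl(K, 10) = 0xD735
k_1 = rotl(K, (7*1+10) mod 16) = rotl(K, 1) = 0x9AEB

0x9AEB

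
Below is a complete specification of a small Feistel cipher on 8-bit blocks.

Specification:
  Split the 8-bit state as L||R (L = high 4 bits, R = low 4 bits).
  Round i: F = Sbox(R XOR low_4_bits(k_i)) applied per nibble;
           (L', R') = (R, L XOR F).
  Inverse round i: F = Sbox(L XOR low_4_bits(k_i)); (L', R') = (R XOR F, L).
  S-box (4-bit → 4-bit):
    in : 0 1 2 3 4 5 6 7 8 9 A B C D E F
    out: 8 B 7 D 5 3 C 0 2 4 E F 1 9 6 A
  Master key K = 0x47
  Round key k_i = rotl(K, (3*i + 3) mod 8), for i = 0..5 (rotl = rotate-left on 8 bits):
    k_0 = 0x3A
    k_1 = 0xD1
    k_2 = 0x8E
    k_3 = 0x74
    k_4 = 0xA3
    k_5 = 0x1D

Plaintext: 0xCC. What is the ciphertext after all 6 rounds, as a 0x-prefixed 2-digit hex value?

s_0 = plaintext = 0xCC
s_1 = Round(s_0, k_0) = 0xC0
s_2 = Round(s_1, k_1) = 0x07
s_3 = Round(s_2, k_2) = 0x74
s_4 = Round(s_3, k_3) = 0x4F
s_5 = Round(s_4, k_4) = 0xF5
s_6 = Round(s_5, k_5) = 0x5D

0x5D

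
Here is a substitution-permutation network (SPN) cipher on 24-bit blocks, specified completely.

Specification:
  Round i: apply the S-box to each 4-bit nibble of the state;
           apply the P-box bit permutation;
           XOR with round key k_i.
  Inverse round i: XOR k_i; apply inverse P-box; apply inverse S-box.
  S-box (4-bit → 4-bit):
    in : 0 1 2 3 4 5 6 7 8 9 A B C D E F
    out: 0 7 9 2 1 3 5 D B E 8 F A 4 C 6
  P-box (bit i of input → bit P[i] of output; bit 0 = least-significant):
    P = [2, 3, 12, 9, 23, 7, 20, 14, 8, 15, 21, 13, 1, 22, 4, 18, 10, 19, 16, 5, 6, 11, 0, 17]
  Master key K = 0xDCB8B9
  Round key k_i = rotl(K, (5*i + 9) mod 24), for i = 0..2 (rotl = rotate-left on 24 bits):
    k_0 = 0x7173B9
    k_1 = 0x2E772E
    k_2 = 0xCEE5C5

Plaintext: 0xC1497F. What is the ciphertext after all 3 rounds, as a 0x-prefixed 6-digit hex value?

s_0 = plaintext = 0xC1497F
s_1 = Round(s_0, k_0) = 0xCA8FB3
s_2 = Round(s_1, k_1) = 0xD8BF84
s_3 = Round(s_2, k_2) = 0x222172

0x222172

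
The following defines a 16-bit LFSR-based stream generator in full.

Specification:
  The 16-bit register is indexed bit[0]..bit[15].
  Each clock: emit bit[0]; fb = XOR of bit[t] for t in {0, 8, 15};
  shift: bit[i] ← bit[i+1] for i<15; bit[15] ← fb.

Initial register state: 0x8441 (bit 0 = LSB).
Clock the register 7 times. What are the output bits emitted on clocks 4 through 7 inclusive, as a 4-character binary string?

reg_0 = 0x8441
clock 1: out=1, reg = 0x4220
clock 2: out=0, reg = 0x2110
clock 3: out=0, reg = 0x9088
clock 4: out=0, reg = 0xC844
clock 5: out=0, reg = 0xE422
clock 6: out=0, reg = 0xF211
clock 7: out=1, reg = 0x7908

0001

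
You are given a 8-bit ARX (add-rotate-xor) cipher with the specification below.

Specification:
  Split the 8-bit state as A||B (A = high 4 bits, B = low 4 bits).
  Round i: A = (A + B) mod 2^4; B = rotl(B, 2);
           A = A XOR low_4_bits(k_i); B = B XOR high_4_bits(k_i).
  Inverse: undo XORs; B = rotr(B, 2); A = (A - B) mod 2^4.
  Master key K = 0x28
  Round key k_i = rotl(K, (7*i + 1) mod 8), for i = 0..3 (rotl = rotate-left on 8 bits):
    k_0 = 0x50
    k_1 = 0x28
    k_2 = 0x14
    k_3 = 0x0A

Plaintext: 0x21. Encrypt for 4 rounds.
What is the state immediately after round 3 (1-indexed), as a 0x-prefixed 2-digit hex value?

0x68

s_0 = plaintext = 0x21
s_1 = Round(s_0, k_0) = 0x31
s_2 = Round(s_1, k_1) = 0xC6
s_3 = Round(s_2, k_2) = 0x68
s_4 = Round(s_3, k_3) = 0x42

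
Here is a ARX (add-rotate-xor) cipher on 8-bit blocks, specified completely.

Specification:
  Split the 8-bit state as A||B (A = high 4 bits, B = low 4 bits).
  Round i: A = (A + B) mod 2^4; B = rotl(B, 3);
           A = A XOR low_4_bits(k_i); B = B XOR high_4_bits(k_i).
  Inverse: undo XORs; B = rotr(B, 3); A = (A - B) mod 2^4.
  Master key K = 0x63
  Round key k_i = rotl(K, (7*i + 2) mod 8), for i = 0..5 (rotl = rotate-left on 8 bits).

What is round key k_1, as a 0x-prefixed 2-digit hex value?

0xC6

K = 0x63
k_0 = rotl(K, (7*0+2) mod 8) = rotl(K, 2) = 0x8D
k_1 = rotl(K, (7*1+2) mod 8) = rotl(K, 1) = 0xC6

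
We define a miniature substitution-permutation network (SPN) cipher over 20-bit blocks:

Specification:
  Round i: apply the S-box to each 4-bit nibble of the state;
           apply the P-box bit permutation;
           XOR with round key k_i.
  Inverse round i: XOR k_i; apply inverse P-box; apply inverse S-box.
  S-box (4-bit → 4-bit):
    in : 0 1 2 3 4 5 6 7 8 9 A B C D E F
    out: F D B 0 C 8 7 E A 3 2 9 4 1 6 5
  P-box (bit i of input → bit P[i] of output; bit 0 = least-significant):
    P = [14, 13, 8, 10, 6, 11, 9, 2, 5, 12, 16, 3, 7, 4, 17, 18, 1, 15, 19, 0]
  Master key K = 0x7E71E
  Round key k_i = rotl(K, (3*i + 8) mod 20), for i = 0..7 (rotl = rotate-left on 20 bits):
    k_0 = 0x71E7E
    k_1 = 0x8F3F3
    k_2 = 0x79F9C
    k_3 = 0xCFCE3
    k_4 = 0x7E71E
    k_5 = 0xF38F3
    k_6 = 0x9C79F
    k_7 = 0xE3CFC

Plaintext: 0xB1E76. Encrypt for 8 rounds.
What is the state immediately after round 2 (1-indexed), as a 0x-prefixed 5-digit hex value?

0x21128

s_0 = plaintext = 0xB1E76
s_1 = Round(s_0, k_0) = 0x065F9
s_2 = Round(s_1, k_1) = 0x21128
s_3 = Round(s_2, k_2) = 0x03373
s_4 = Round(s_3, k_3) = 0x476E4
s_5 = Round(s_4, k_4) = 0x8F82F
s_6 = Round(s_5, k_5) = 0xDE13E
s_7 = Round(s_6, k_6) = 0xAE6A5
s_8 = Round(s_7, k_7) = 0xDA0CC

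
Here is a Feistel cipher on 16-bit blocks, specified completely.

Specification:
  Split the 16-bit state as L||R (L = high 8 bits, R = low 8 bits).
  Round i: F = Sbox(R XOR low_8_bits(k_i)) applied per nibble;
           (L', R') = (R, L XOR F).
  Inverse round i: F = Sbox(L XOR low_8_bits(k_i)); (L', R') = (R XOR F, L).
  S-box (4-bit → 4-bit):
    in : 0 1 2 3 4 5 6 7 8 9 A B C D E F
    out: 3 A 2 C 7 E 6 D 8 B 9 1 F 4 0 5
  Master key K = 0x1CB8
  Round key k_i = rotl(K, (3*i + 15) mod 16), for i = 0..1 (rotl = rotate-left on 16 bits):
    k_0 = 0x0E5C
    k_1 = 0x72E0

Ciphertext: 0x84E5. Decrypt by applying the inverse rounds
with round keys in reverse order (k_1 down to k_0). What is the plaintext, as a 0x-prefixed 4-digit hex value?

s_0 = ciphertext = 0x84E5
s_1 = InvRound(s_0, k_1) = 0x8284
s_2 = InvRound(s_1, k_0) = 0xC482

0xC482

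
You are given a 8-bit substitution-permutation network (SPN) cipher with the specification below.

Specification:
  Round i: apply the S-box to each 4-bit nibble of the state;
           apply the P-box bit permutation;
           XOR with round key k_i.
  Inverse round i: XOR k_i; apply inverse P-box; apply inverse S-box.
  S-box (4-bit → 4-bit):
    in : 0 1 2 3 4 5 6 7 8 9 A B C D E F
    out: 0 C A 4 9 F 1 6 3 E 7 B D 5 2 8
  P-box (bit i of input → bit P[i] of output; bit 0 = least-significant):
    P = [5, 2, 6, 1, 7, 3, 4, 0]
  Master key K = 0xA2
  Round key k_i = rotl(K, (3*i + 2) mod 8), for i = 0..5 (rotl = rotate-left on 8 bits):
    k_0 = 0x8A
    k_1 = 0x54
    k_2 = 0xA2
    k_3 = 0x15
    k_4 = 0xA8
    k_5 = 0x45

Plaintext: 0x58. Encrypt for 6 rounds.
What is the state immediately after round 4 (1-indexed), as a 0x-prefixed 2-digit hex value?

s_0 = plaintext = 0x58
s_1 = Round(s_0, k_0) = 0x37
s_2 = Round(s_1, k_1) = 0x00
s_3 = Round(s_2, k_2) = 0xA2
s_4 = Round(s_3, k_3) = 0x8B
s_5 = Round(s_4, k_4) = 0x06
s_6 = Round(s_5, k_5) = 0x65

0x8B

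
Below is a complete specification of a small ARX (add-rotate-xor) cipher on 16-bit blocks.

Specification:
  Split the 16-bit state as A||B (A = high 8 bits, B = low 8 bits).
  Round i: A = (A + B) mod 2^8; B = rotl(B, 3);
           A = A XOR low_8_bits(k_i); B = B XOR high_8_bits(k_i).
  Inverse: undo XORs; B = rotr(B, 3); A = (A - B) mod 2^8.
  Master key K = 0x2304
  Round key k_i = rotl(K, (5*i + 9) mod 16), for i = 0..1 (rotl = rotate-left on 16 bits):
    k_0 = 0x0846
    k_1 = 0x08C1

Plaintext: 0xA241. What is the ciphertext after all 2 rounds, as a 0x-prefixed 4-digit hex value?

s_0 = plaintext = 0xA241
s_1 = Round(s_0, k_0) = 0xA502
s_2 = Round(s_1, k_1) = 0x6618

0x6618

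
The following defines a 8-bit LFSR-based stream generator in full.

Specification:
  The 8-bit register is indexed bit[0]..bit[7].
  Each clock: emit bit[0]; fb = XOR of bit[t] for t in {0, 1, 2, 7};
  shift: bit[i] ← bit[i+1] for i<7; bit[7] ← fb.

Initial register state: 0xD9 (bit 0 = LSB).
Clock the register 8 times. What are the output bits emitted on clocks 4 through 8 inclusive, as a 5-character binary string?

reg_0 = 0xD9
clock 1: out=1, reg = 0x6C
clock 2: out=0, reg = 0xB6
clock 3: out=0, reg = 0xDB
clock 4: out=1, reg = 0xED
clock 5: out=1, reg = 0xF6
clock 6: out=0, reg = 0xFB
clock 7: out=1, reg = 0xFD
clock 8: out=1, reg = 0xFE

11011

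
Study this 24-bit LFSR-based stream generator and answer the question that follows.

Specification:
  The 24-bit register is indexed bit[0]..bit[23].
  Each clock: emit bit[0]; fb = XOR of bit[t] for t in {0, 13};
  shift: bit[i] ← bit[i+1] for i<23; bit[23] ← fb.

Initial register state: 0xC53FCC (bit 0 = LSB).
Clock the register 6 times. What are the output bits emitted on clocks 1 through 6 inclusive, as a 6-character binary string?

001100

reg_0 = 0xC53FCC
clock 1: out=0, reg = 0xE29FE6
clock 2: out=0, reg = 0x714FF3
clock 3: out=1, reg = 0xB8A7F9
clock 4: out=1, reg = 0x5C53FC
clock 5: out=0, reg = 0x2E29FE
clock 6: out=0, reg = 0x9714FF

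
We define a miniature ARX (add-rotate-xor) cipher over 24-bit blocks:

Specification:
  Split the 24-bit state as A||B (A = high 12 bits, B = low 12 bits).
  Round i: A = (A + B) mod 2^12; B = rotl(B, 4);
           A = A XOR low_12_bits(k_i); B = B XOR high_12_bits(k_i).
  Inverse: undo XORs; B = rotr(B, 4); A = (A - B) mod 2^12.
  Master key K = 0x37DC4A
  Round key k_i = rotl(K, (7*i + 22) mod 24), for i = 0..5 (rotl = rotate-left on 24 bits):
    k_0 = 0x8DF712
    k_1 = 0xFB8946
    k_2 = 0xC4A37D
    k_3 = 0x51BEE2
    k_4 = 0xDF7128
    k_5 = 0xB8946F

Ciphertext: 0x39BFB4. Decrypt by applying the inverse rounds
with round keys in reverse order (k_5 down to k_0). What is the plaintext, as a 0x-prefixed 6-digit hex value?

s_0 = ciphertext = 0x39BFB4
s_1 = InvRound(s_0, k_5) = 0xAB1D43
s_2 = InvRound(s_1, k_4) = 0x78E40B
s_3 = InvRound(s_2, k_3) = 0x95B011
s_4 = InvRound(s_3, k_2) = 0xE61BC5
s_5 = InvRound(s_4, k_1) = 0x9E0D47
s_6 = InvRound(s_5, k_0) = 0x699859

0x699859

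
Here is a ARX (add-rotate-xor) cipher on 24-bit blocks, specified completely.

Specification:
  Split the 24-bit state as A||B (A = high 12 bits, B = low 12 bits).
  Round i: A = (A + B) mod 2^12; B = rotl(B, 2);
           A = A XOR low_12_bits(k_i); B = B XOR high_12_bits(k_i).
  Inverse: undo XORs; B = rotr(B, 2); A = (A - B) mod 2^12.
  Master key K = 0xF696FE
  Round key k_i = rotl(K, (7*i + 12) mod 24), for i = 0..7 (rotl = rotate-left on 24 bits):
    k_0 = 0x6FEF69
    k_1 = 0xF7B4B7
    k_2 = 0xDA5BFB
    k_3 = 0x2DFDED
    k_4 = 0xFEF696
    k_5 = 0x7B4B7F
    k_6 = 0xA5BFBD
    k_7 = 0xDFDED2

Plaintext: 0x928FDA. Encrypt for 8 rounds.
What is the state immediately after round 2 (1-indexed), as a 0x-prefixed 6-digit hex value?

0x4B792D

s_0 = plaintext = 0x928FDA
s_1 = Round(s_0, k_0) = 0x66B995
s_2 = Round(s_1, k_1) = 0x4B792D
s_3 = Round(s_2, k_2) = 0x61F913
s_4 = Round(s_3, k_3) = 0x2DF691
s_5 = Round(s_4, k_4) = 0xFE65AA
s_6 = Round(s_5, k_5) = 0xEEF11D
s_7 = Round(s_6, k_6) = 0xFB1E2F
s_8 = Round(s_7, k_7) = 0x332542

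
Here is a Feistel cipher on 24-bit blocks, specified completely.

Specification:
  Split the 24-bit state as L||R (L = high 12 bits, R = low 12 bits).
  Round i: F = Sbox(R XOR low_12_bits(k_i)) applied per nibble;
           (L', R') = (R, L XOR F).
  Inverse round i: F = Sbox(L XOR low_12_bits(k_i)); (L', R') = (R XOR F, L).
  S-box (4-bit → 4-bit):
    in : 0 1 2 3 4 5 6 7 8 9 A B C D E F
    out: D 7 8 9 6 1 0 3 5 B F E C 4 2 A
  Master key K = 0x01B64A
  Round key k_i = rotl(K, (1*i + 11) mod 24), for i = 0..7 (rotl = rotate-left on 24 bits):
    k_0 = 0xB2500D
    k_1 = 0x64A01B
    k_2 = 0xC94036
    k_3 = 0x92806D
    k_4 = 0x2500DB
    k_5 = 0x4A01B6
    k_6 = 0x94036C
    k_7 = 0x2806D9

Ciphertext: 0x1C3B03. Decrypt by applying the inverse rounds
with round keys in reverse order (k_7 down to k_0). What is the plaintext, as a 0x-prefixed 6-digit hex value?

s_0 = ciphertext = 0x1C3B03
s_1 = InvRound(s_0, k_7) = 0x87C1C3
s_2 = InvRound(s_1, k_6) = 0xFBE87C
s_3 = InvRound(s_2, k_5) = 0xAA9FBE
s_4 = InvRound(s_3, k_4) = 0x086AA9
s_5 = InvRound(s_4, k_3) = 0x787086
s_6 = InvRound(s_5, k_2) = 0x361787
s_7 = InvRound(s_6, k_1) = 0xEB8361
s_8 = InvRound(s_7, k_0) = 0x180EB8

0x180EB8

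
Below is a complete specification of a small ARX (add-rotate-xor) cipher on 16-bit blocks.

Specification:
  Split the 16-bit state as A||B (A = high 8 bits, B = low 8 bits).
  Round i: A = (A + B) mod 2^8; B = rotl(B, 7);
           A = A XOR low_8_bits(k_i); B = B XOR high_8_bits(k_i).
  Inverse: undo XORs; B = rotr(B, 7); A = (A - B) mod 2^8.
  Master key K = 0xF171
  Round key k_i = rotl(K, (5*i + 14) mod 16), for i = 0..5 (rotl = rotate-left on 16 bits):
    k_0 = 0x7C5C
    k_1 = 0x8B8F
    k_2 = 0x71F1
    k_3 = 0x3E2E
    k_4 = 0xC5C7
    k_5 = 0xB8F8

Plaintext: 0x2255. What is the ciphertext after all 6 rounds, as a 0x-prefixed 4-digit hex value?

0xDDF5

s_0 = plaintext = 0x2255
s_1 = Round(s_0, k_0) = 0x2BD6
s_2 = Round(s_1, k_1) = 0x8EE0
s_3 = Round(s_2, k_2) = 0x9F01
s_4 = Round(s_3, k_3) = 0x8EBE
s_5 = Round(s_4, k_4) = 0x8B9A
s_6 = Round(s_5, k_5) = 0xDDF5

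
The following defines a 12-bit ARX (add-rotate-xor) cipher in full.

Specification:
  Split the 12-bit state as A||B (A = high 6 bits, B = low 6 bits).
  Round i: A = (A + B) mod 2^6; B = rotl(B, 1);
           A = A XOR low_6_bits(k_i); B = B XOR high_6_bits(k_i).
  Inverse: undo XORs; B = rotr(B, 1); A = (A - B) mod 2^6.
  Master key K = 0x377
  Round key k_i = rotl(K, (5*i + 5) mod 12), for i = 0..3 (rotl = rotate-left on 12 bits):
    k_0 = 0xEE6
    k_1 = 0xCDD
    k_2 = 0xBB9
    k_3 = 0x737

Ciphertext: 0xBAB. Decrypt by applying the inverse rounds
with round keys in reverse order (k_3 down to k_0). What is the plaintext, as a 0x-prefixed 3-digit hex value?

0x9EB

s_0 = ciphertext = 0xBAB
s_1 = InvRound(s_0, k_3) = 0x7BB
s_2 = InvRound(s_1, k_2) = 0xF6A
s_3 = InvRound(s_2, k_1) = 0xD2C
s_4 = InvRound(s_3, k_0) = 0x9EB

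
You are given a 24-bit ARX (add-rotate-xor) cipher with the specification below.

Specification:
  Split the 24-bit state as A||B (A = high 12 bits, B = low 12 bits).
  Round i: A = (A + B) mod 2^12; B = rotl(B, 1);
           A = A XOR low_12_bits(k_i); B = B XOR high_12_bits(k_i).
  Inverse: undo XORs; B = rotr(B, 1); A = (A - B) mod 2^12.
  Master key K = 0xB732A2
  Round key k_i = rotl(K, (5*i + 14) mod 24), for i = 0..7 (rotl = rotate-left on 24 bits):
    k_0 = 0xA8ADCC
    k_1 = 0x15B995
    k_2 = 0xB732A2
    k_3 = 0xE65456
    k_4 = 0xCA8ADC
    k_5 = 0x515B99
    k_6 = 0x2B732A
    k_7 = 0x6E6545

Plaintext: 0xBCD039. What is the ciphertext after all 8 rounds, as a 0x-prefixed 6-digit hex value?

s_0 = plaintext = 0xBCD039
s_1 = Round(s_0, k_0) = 0x1CAAF8
s_2 = Round(s_1, k_1) = 0x5574AA
s_3 = Round(s_2, k_2) = 0x8A3227
s_4 = Round(s_3, k_3) = 0xE9CA2B
s_5 = Round(s_4, k_4) = 0x21B8FF
s_6 = Round(s_5, k_5) = 0x0834EA
s_7 = Round(s_6, k_6) = 0x647B63
s_8 = Round(s_7, k_7) = 0x4EF021

0x4EF021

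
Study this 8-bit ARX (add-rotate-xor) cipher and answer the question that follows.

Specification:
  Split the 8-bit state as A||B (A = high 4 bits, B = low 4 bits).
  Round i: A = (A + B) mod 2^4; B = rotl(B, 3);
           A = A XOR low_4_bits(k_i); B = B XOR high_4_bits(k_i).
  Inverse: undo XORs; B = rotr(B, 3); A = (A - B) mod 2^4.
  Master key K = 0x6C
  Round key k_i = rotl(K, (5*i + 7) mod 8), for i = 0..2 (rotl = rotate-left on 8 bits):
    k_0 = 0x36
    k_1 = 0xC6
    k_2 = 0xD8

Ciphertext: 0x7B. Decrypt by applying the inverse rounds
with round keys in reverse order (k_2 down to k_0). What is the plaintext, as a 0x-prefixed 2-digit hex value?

0xD6

s_0 = ciphertext = 0x7B
s_1 = InvRound(s_0, k_2) = 0x3C
s_2 = InvRound(s_1, k_1) = 0x50
s_3 = InvRound(s_2, k_0) = 0xD6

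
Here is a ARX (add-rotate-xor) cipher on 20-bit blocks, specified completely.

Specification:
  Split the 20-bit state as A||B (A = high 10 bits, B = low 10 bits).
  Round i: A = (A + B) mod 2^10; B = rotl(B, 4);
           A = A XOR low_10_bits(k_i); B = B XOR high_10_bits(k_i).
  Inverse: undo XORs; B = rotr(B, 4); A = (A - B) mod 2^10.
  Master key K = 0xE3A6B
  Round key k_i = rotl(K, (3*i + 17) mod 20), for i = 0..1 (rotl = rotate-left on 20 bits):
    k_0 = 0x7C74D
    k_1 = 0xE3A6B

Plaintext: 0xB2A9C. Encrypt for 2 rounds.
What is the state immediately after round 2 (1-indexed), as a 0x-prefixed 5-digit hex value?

0x0343E

s_0 = plaintext = 0xB2A9C
s_1 = Round(s_0, k_0) = 0x8AC3B
s_2 = Round(s_1, k_1) = 0x0343E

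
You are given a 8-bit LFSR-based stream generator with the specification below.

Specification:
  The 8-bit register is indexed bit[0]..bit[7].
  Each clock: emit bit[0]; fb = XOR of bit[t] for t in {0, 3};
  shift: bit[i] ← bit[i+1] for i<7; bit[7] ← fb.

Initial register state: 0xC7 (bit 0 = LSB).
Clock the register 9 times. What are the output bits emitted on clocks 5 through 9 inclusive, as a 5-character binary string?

reg_0 = 0xC7
clock 1: out=1, reg = 0xE3
clock 2: out=1, reg = 0xF1
clock 3: out=1, reg = 0xF8
clock 4: out=0, reg = 0xFC
clock 5: out=0, reg = 0xFE
clock 6: out=0, reg = 0xFF
clock 7: out=1, reg = 0x7F
clock 8: out=1, reg = 0x3F
clock 9: out=1, reg = 0x1F

00111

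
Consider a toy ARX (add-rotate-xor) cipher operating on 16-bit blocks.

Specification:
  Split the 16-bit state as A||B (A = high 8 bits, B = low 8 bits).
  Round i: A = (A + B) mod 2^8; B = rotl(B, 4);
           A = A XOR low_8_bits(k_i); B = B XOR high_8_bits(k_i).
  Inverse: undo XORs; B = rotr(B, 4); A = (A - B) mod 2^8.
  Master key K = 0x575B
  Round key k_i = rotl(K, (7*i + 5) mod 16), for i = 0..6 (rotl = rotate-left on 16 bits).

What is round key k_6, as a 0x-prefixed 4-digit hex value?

K = 0x575B
k_0 = rotl(K, (7*0+5) mod 16) = rotl(K, 5) = 0xEB6A
k_1 = rotl(K, (7*1+5) mod 16) = rotl(K, 12) = 0xB575
k_2 = rotl(K, (7*2+5) mod 16) = rotl(K, 3) = 0xBADA
k_3 = rotl(K, (7*3+5) mod 16) = rotl(K, 10) = 0x6D5D
k_4 = rotl(K, (7*4+5) mod 16) = rotl(K, 1) = 0xAEB6
k_5 = rotl(K, (7*5+5) mod 16) = rotl(K, 8) = 0x5B57
k_6 = rotl(K, (7*6+5) mod 16) = rotl(K, 15) = 0xABAD

0xABAD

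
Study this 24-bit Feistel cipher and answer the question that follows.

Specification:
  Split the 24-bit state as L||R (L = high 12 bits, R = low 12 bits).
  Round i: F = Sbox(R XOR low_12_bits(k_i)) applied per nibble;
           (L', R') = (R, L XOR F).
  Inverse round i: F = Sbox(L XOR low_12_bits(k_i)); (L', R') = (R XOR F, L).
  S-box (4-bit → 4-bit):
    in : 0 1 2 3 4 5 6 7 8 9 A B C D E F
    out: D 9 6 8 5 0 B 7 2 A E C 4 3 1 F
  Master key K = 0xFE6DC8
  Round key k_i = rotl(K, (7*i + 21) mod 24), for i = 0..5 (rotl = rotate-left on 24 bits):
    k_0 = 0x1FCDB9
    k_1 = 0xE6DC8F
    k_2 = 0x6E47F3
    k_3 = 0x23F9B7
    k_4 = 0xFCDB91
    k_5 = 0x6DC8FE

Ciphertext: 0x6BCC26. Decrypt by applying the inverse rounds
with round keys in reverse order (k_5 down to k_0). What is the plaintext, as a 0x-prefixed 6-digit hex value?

0x79C928

s_0 = ciphertext = 0x6BCC26
s_1 = InvRound(s_0, k_5) = 0xD706BC
s_2 = InvRound(s_1, k_4) = 0xDA5D70
s_3 = InvRound(s_2, k_3) = 0x8E6DA5
s_4 = InvRound(s_3, k_2) = 0x2358E6
s_5 = InvRound(s_4, k_1) = 0x928235
s_6 = InvRound(s_5, k_0) = 0x79C928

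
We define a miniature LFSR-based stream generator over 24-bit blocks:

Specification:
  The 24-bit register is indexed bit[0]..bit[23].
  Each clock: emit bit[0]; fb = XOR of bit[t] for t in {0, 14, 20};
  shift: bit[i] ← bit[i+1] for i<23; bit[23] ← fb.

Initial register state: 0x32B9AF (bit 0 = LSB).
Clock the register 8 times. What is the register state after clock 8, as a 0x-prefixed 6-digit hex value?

reg_0 = 0x32B9AF
clock 1: out=1, reg = 0x195CD7
clock 2: out=1, reg = 0x8CAE6B
clock 3: out=1, reg = 0xC65735
clock 4: out=1, reg = 0x632B9A
clock 5: out=0, reg = 0x3195CD
clock 6: out=1, reg = 0x18CAE6
clock 7: out=0, reg = 0x0C6573
clock 8: out=1, reg = 0x0632B9

0x0632B9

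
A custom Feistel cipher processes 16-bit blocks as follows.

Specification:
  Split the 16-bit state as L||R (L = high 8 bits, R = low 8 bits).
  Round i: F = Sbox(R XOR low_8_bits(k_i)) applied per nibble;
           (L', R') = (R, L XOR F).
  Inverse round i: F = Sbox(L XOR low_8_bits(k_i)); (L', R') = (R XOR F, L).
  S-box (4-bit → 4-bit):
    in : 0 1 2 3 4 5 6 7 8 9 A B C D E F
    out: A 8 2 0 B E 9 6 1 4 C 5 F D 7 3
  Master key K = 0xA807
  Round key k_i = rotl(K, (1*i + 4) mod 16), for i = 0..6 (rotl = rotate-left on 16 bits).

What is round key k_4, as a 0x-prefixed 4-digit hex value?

K = 0xA807
k_0 = rotl(K, (1*0+4) mod 16) = rotl(K, 4) = 0x807A
k_1 = rotl(K, (1*1+4) mod 16) = rotl(K, 5) = 0x00F5
k_2 = rotl(K, (1*2+4) mod 16) = rotl(K, 6) = 0x01EA
k_3 = rotl(K, (1*3+4) mod 16) = rotl(K, 7) = 0x03D4
k_4 = rotl(K, (1*4+4) mod 16) = rotl(K, 8) = 0x07A8

0x07A8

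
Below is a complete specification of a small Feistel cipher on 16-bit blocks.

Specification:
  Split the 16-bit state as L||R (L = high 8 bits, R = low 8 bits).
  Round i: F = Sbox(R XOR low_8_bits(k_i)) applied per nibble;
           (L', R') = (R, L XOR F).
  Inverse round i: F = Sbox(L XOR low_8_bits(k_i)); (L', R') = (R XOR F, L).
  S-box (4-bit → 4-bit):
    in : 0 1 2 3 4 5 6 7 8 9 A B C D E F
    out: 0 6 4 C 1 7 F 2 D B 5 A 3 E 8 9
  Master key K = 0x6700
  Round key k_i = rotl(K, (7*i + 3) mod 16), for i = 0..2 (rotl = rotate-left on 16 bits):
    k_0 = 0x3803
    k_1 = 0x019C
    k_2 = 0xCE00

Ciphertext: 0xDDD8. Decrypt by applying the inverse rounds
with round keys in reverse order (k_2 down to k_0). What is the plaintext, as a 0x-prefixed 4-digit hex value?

0xEC88

s_0 = ciphertext = 0xDDD8
s_1 = InvRound(s_0, k_2) = 0x36DD
s_2 = InvRound(s_1, k_1) = 0x8836
s_3 = InvRound(s_2, k_0) = 0xEC88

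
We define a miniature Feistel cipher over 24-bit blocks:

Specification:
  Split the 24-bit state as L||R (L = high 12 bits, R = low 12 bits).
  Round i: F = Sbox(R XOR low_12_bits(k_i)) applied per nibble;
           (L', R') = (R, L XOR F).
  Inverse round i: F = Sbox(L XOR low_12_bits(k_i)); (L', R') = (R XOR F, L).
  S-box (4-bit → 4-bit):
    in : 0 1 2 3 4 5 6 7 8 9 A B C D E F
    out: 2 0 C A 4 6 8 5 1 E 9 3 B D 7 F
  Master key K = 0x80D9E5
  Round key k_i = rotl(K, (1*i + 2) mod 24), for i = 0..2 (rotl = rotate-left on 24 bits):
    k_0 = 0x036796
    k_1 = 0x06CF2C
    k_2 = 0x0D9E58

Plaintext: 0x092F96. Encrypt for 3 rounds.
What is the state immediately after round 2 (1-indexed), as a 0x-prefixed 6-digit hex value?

0x1B087D

s_0 = plaintext = 0x092F96
s_1 = Round(s_0, k_0) = 0xF961B0
s_2 = Round(s_1, k_1) = 0x1B087D
s_3 = Round(s_2, k_2) = 0x87D976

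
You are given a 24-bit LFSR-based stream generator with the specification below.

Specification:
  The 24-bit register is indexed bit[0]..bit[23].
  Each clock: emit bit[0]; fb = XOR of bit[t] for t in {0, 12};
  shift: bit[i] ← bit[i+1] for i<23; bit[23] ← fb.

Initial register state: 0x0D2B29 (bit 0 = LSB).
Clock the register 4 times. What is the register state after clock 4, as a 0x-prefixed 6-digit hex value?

reg_0 = 0x0D2B29
clock 1: out=1, reg = 0x869594
clock 2: out=0, reg = 0xC34ACA
clock 3: out=0, reg = 0x61A565
clock 4: out=1, reg = 0xB0D2B2

0xB0D2B2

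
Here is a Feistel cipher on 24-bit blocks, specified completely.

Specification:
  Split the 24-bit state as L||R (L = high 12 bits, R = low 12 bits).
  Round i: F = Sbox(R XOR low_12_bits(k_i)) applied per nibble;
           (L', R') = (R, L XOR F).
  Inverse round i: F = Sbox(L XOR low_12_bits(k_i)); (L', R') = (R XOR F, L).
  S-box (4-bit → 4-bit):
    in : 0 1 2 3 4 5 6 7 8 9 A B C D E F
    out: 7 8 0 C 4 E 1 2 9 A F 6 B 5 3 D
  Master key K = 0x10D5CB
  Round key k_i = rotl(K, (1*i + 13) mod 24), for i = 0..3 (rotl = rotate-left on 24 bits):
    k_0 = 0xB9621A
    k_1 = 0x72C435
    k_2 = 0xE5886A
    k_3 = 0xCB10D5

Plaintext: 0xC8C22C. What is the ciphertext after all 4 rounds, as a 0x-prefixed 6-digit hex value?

0x95059B

s_0 = plaintext = 0xC8C22C
s_1 = Round(s_0, k_0) = 0x22CB4D
s_2 = Round(s_1, k_1) = 0xB4DF05
s_3 = Round(s_2, k_2) = 0xF05950
s_4 = Round(s_3, k_3) = 0x95059B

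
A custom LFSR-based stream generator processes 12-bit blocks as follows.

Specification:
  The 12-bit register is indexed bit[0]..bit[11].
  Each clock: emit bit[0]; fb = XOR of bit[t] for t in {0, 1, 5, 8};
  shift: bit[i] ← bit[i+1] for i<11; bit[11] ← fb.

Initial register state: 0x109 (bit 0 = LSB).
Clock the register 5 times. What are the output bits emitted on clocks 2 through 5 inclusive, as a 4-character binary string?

0010

reg_0 = 0x109
clock 1: out=1, reg = 0x084
clock 2: out=0, reg = 0x042
clock 3: out=0, reg = 0x821
clock 4: out=1, reg = 0x410
clock 5: out=0, reg = 0x208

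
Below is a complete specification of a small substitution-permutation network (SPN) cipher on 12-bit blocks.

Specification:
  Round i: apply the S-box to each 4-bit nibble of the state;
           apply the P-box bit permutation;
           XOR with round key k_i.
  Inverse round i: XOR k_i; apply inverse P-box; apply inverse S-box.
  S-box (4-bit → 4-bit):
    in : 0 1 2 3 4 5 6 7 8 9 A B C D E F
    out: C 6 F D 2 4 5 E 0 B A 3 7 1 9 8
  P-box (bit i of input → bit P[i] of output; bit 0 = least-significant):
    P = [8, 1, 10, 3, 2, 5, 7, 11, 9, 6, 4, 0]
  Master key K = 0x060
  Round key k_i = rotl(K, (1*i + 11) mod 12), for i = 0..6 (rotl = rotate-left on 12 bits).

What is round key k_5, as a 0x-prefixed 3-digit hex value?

K = 0x060
k_0 = rotl(K, (1*0+11) mod 12) = rotl(K, 11) = 0x030
k_1 = rotl(K, (1*1+11) mod 12) = rotl(K, 0) = 0x060
k_2 = rotl(K, (1*2+11) mod 12) = rotl(K, 1) = 0x0C0
k_3 = rotl(K, (1*3+11) mod 12) = rotl(K, 2) = 0x180
k_4 = rotl(K, (1*4+11) mod 12) = rotl(K, 3) = 0x300
k_5 = rotl(K, (1*5+11) mod 12) = rotl(K, 4) = 0x600

0x600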